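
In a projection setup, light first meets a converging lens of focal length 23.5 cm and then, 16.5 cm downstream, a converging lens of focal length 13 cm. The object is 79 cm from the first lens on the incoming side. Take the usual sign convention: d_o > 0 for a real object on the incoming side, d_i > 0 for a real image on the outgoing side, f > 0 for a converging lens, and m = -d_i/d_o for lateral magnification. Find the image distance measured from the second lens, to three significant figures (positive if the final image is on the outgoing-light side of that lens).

7.36 cm

Applying the thin-lens equation to the first lens, 1/23.5 = 1/79 + 1/d_i1, which gives d_i1 = 33.450 cm.
This image would form 33.450 cm past lens 1, i.e. 16.950 cm beyond lens 2, so it is a virtual object for lens 2: d_o2 = 16.5 - 33.450 = -16.950 cm.
Applying the thin-lens equation again with f_2 = 13 cm and d_o2 = -16.950 cm gives d_i2 = 7.357 cm.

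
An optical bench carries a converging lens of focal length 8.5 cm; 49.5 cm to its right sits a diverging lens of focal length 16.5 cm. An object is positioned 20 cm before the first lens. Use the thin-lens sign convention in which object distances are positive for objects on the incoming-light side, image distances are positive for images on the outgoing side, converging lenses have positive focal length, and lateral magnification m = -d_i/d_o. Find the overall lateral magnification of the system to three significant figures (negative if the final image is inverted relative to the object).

First lens: d_i1 = 1/(1/8.5 - 1/20) = 14.783 cm.
m_1 = -(14.783)/20 = -0.7391.
Object distance for lens 2: d_o2 = 49.5 - 14.783 = 34.717 cm.
Second lens: d_i2 = 1/(1/(-16.5) - 1/(34.717)) = -11.184 cm.
m_2 = -(-11.184)/(34.717) = 0.3222.
The system's lateral magnification is m_1 m_2 = (-0.7391)(0.3222) = -0.2381.

-0.238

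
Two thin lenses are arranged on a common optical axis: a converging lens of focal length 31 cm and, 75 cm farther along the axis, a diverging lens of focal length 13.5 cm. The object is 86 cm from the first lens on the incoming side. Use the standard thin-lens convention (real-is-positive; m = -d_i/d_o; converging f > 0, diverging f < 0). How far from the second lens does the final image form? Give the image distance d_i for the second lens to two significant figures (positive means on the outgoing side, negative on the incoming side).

Lens 1: 1/d_i1 = 1/f_1 - 1/d_o1 = 1/31 - 1/86 = 0.02063 cm^-1, so d_i1 = 48.473 cm.
Object distance for lens 2: d_o2 = 75 - 48.473 = 26.527 cm.
Lens 2: 1/d_i2 = 1/f_2 - 1/d_o2 = 1/(-13.5) - 1/(26.527) = -0.11177 cm^-1, so d_i2 = -8.947 cm.

-8.9 cm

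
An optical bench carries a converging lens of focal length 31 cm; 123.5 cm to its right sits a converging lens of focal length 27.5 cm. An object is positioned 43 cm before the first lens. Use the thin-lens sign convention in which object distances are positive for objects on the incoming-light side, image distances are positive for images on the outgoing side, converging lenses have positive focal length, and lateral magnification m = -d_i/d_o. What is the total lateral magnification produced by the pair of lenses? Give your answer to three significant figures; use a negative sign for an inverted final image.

-4.71

First lens: d_i1 = 1/(1/31 - 1/43) = 111.083 cm.
m_1 = -(111.083)/43 = -2.5833.
That image sits 12.417 cm in front of the second lens, so d_o2 = 12.417 cm.
Second lens: d_i2 = 1/(1/27.5 - 1/(12.417)) = -22.638 cm.
m_2 = -(-22.638)/(12.417) = 1.8232.
Total m = m_1 x m_2 = (-2.5833)(1.8232) = -4.7099.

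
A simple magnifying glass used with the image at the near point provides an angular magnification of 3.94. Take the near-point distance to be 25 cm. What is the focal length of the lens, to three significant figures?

For the image at the near point, M = 1 + D/f.
f = D/(M - 1) = 25/(3.94 - 1) = 8.503 cm.

8.50 cm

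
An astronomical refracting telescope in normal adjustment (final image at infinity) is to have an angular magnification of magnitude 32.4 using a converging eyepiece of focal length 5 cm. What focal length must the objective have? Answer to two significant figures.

|M| = f_obj/|f_eye|, so f_obj = |M| x |f_eye| = 32.4 x 5 = 162.000 cm.

160 cm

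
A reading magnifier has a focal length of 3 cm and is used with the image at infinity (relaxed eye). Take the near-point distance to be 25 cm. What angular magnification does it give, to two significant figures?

8.3

M = D/f = 25/3 = 8.333.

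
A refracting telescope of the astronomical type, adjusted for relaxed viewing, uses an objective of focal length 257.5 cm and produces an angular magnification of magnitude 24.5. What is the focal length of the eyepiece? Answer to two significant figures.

11 cm

|M| = f_obj/f_eye, so f_eye = f_obj/|M| = 257.5/24.5 = 10.510 cm.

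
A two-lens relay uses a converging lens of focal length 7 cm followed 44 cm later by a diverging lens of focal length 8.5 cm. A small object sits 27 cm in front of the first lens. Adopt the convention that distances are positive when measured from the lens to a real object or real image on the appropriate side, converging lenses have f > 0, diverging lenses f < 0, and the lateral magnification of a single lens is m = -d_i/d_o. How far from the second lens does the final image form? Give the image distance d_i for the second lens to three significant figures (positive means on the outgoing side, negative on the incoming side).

Lens 1: 1/d_i1 = 1/f_1 - 1/d_o1 = 1/7 - 1/27 = 0.10582 cm^-1, so d_i1 = 9.450 cm.
Object distance for lens 2: d_o2 = 44 - 9.450 = 34.550 cm.
Lens 2: 1/d_i2 = 1/f_2 - 1/d_o2 = 1/(-8.5) - 1/(34.550) = -0.14659 cm^-1, so d_i2 = -6.822 cm.

-6.82 cm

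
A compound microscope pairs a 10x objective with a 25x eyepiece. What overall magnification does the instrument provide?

The overall magnification of a compound microscope is the product of the objective and eyepiece magnifications:
M = M_obj x M_eye = 10 x 25 = 250.

250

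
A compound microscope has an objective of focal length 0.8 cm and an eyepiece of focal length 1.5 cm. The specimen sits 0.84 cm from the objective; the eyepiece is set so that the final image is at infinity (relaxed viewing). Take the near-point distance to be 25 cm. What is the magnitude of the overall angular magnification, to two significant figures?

Objective: 1/d_i = 1/f_obj - 1/d_o = 1/0.8 - 1/0.84 = 0.05952 cm^-1, so d_i = 16.800 cm.
m_obj = -d_i/d_o = -16.800/0.84 = -20.000.
Eyepiece angular magnification (image at infinity): M_eye = D/f_e = 25/1.5 = 16.667.
Overall M = m_obj x M_eye = (-20.000)(16.667) = -333.33.
|M| = 333.33.

330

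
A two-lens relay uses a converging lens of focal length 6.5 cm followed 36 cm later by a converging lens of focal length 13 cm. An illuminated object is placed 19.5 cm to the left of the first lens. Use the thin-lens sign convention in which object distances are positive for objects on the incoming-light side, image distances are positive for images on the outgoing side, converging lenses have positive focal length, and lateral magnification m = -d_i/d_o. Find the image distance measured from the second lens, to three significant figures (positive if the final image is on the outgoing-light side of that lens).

25.8 cm

First lens: d_i1 = 1/(1/6.5 - 1/19.5) = 9.750 cm.
The intermediate image is 9.750 cm to the right of lens 1, so d_o2 = L - d_i1 = 36 - 9.750 = 26.250 cm.
Second lens: d_i2 = 1/(1/13 - 1/(26.250)) = 25.755 cm.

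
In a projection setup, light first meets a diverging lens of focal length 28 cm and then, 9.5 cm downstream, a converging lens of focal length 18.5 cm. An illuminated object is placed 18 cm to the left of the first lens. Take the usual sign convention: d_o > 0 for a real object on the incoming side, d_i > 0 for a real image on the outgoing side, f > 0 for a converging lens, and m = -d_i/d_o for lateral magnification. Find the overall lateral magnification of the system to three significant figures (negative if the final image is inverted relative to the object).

-5.76

Applying the thin-lens equation to the first lens, 1/(-28) = 1/18 + 1/d_i1, which gives d_i1 = -10.957 cm.
Its lateral magnification is m_1 = -d_i1/d_o1 = -(-10.957)/18 = 0.6087.
With d_i1 < 0 the first image is virtual and lies on the object side; the object distance for lens 2 is d_o2 = 9.5 - (-10.957) = 20.457 cm.
Applying the thin-lens equation again with f_2 = 18.5 cm and d_o2 = 20.457 cm gives d_i2 = 193.428 cm.
m_2 = -(193.428)/(20.457) = -9.4556.
The system's lateral magnification is m_1 m_2 = (0.6087)(-9.4556) = -5.7556.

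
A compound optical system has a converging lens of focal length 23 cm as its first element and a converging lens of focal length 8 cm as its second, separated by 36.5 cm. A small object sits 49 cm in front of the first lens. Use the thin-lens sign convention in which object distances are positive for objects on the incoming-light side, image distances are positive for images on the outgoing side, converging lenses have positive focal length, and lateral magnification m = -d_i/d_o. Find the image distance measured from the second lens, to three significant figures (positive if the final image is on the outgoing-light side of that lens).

3.69 cm

Lens 1: 1/d_i1 = 1/f_1 - 1/d_o1 = 1/23 - 1/49 = 0.02307 cm^-1, so d_i1 = 43.346 cm.
This image would form 43.346 cm past lens 1, i.e. 6.846 cm beyond lens 2, so it is a virtual object for lens 2: d_o2 = 36.5 - 43.346 = -6.846 cm.
Lens 2: 1/d_i2 = 1/f_2 - 1/d_o2 = 1/8 - 1/(-6.846) = 0.27107 cm^-1, so d_i2 = 3.689 cm.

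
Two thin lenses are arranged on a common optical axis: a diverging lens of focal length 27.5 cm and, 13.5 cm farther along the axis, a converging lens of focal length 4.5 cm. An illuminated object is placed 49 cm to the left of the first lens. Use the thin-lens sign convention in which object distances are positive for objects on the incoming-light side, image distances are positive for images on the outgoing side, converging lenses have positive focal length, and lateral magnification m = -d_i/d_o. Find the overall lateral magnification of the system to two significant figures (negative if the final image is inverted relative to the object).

-0.061

First lens: d_i1 = 1/(1/(-27.5) - 1/49) = -17.614 cm.
m_1 = -(-17.614)/49 = 0.3595.
With d_i1 < 0 the first image is virtual and lies on the object side; the object distance for lens 2 is d_o2 = 13.5 - (-17.614) = 31.114 cm.
Second lens: d_i2 = 1/(1/4.5 - 1/(31.114)) = 5.261 cm.
m_2 = -(5.261)/(31.114) = -0.1691.
The system's lateral magnification is m_1 m_2 = (0.3595)(-0.1691) = -0.0608.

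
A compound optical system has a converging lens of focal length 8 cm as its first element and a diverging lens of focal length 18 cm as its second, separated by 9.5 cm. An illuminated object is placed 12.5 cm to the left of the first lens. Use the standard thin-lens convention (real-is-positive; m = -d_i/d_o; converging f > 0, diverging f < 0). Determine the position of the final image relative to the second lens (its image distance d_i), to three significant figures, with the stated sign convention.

Lens 1: 1/d_i1 = 1/f_1 - 1/d_o1 = 1/8 - 1/12.5 = 0.04500 cm^-1, so d_i1 = 22.222 cm.
Since 22.222 cm > 9.5 cm, the first image lies past the second lens and serves as a virtual object: d_o2 = L - d_i1 = -12.722 cm.
Lens 2: 1/d_i2 = 1/f_2 - 1/d_o2 = 1/(-18) - 1/(-12.722) = 0.02305 cm^-1, so d_i2 = 43.389 cm.

43.4 cm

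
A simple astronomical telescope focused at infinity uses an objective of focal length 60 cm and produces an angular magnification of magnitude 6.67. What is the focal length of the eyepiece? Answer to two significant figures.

9.0 cm

|M| = f_obj/f_eye, so f_eye = f_obj/|M| = 60/6.67 = 8.996 cm.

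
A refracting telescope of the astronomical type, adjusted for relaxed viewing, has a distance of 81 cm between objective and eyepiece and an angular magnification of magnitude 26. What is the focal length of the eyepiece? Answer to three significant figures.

In normal adjustment the tube length equals f_obj + f_eye and |M| = f_obj/f_eye.
So f_obj = 26 f_eye and 26 f_eye + f_eye = 81 cm, giving f_eye = 81/27 = 3.000 cm and f_obj = 78.000 cm.

3.00 cm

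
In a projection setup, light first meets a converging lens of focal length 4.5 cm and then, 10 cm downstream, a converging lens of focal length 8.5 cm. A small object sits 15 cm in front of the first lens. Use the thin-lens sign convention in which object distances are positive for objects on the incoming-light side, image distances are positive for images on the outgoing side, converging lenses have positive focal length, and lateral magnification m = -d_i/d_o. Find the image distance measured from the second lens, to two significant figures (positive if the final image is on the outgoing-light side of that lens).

First lens: d_i1 = 1/(1/4.5 - 1/15) = 6.429 cm.
Object distance for lens 2: d_o2 = 10 - 6.429 = 3.571 cm.
Second lens: d_i2 = 1/(1/8.5 - 1/(3.571)) = -6.159 cm.

-6.2 cm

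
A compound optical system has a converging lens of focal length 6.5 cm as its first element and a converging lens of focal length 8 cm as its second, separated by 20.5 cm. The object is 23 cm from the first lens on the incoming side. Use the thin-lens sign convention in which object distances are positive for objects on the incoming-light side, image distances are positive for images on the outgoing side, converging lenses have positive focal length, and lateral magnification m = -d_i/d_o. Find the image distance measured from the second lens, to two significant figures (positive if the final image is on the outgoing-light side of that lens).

Lens 1: 1/d_i1 = 1/f_1 - 1/d_o1 = 1/6.5 - 1/23 = 0.11037 cm^-1, so d_i1 = 9.061 cm.
Object distance for lens 2: d_o2 = 20.5 - 9.061 = 11.439 cm.
Lens 2: 1/d_i2 = 1/f_2 - 1/d_o2 = 1/8 - 1/(11.439) = 0.03758 cm^-1, so d_i2 = 26.608 cm.

27 cm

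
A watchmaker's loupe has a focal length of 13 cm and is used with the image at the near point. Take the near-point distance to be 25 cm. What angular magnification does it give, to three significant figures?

2.92

M = 1 + D/f = 1 + 25/13 = 2.923.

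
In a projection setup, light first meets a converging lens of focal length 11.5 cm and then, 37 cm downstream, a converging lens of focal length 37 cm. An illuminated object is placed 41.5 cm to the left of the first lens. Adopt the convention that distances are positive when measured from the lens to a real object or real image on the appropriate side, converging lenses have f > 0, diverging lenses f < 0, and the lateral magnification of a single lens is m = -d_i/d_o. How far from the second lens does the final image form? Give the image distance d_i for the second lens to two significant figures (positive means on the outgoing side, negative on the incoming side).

-49 cm

Applying the thin-lens equation to the first lens, 1/11.5 = 1/41.5 + 1/d_i1, which gives d_i1 = 15.908 cm.
Object distance for lens 2: d_o2 = 37 - 15.908 = 21.092 cm.
Applying the thin-lens equation again with f_2 = 37 cm and d_o2 = 21.092 cm gives d_i2 = -49.056 cm.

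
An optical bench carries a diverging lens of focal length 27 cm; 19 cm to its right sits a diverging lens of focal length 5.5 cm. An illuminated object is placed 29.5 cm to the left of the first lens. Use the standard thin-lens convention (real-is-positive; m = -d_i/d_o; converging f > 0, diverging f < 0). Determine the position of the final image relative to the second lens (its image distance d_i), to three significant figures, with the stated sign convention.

-4.72 cm

Applying the thin-lens equation to the first lens, 1/(-27) = 1/29.5 + 1/d_i1, which gives d_i1 = -14.097 cm.
With d_i1 < 0 the first image is virtual and lies on the object side; the object distance for lens 2 is d_o2 = 19 - (-14.097) = 33.097 cm.
Applying the thin-lens equation again with f_2 = -5.5 cm and d_o2 = 33.097 cm gives d_i2 = -4.716 cm.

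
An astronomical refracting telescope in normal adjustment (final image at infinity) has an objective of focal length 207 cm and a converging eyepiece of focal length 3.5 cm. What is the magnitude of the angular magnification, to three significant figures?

59.1

|M| = f_obj/|f_eye| = 207/3.5 = 59.143.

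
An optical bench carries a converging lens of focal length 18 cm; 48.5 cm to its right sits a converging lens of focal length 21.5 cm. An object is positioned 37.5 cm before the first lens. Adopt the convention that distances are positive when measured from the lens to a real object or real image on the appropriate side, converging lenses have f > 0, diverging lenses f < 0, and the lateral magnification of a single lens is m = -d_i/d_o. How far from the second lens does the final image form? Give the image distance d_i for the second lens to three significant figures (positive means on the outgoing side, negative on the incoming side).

-39.2 cm

Lens 1: 1/d_i1 = 1/f_1 - 1/d_o1 = 1/18 - 1/37.5 = 0.02889 cm^-1, so d_i1 = 34.615 cm.
That image sits 13.885 cm in front of the second lens, so d_o2 = 13.885 cm.
Lens 2: 1/d_i2 = 1/f_2 - 1/d_o2 = 1/21.5 - 1/(13.885) = -0.02551 cm^-1, so d_i2 = -39.199 cm.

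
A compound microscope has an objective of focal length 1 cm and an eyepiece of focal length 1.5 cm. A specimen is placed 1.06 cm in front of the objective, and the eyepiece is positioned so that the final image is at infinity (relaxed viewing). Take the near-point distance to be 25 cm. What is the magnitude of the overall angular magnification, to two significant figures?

280

Objective: 1/d_i = 1/f_obj - 1/d_o = 1/1 - 1/1.06 = 0.05660 cm^-1, so d_i = 17.667 cm.
m_obj = -d_i/d_o = -17.667/1.06 = -16.667.
Eyepiece angular magnification (image at infinity): M_eye = D/f_e = 25/1.5 = 16.667.
Overall M = m_obj x M_eye = (-16.667)(16.667) = -277.78.
|M| = 277.78.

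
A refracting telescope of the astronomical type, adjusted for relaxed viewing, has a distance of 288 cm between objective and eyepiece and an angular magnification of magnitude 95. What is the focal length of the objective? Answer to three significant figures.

In normal adjustment the tube length equals f_obj + f_eye and |M| = f_obj/f_eye.
So f_obj = 95 f_eye and 95 f_eye + f_eye = 288 cm, giving f_eye = 288/96 = 3.000 cm and f_obj = 285.000 cm.

285 cm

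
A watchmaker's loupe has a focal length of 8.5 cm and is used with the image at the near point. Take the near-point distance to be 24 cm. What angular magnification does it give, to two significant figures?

M = 1 + D/f = 1 + 24/8.5 = 3.824.

3.8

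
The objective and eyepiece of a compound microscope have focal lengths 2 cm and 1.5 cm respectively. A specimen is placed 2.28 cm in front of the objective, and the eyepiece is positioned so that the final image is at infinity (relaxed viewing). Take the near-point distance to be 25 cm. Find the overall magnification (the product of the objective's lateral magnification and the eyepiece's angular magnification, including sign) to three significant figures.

Objective: 1/d_i = 1/f_obj - 1/d_o = 1/2 - 1/2.28 = 0.06140 cm^-1, so d_i = 16.286 cm.
m_obj = -d_i/d_o = -16.286/2.28 = -7.143.
Eyepiece angular magnification (image at infinity): M_eye = D/f_e = 25/1.5 = 16.667.
Overall M = m_obj x M_eye = (-7.143)(16.667) = -119.05.

-119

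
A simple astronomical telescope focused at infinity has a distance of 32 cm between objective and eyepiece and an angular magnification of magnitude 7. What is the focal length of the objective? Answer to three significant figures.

In normal adjustment the tube length equals f_obj + f_eye and |M| = f_obj/f_eye.
So f_obj = 7 f_eye and 7 f_eye + f_eye = 32 cm, giving f_eye = 32/8 = 4.000 cm and f_obj = 28.000 cm.

28.0 cm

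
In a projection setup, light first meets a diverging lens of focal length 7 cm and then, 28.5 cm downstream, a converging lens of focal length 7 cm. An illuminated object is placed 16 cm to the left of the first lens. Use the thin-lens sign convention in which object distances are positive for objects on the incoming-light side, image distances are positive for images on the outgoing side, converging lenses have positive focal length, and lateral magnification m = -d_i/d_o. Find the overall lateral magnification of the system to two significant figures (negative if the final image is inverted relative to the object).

-0.081

Applying the thin-lens equation to the first lens, 1/(-7) = 1/16 + 1/d_i1, which gives d_i1 = -4.870 cm.
Its lateral magnification is m_1 = -d_i1/d_o1 = -(-4.870)/16 = 0.3043.
With d_i1 < 0 the first image is virtual and lies on the object side; the object distance for lens 2 is d_o2 = 28.5 - (-4.870) = 33.370 cm.
Applying the thin-lens equation again with f_2 = 7 cm and d_o2 = 33.370 cm gives d_i2 = 8.858 cm.
m_2 = -(8.858)/(33.370) = -0.2655.
Overall magnification: m = m_1 m_2 = -0.0808.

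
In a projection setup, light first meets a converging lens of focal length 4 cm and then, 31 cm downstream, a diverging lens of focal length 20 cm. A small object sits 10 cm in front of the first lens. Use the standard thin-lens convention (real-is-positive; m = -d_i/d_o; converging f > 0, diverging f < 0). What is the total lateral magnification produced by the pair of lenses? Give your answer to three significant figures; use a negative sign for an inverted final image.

First lens: d_i1 = 1/(1/4 - 1/10) = 6.667 cm.
m_1 = -(6.667)/10 = -0.6667.
The intermediate image is 6.667 cm to the right of lens 1, so d_o2 = L - d_i1 = 31 - 6.667 = 24.333 cm.
Second lens: d_i2 = 1/(1/(-20) - 1/(24.333)) = -10.977 cm.
m_2 = -(-10.977)/(24.333) = 0.4511.
The system's lateral magnification is m_1 m_2 = (-0.6667)(0.4511) = -0.3008.

-0.301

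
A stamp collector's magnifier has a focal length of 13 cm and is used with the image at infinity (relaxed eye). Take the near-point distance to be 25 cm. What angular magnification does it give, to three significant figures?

1.92

M = D/f = 25/13 = 1.923.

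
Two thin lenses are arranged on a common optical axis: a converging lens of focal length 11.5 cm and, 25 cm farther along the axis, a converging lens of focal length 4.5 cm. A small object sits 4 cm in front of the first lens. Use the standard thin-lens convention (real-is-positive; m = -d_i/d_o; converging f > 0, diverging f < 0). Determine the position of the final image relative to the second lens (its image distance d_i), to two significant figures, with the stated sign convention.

Lens 1: 1/d_i1 = 1/f_1 - 1/d_o1 = 1/11.5 - 1/4 = -0.16304 cm^-1, so d_i1 = -6.133 cm.
With d_i1 < 0 the first image is virtual and lies on the object side; the object distance for lens 2 is d_o2 = 25 - (-6.133) = 31.133 cm.
Lens 2: 1/d_i2 = 1/f_2 - 1/d_o2 = 1/4.5 - 1/(31.133) = 0.19010 cm^-1, so d_i2 = 5.260 cm.

5.3 cm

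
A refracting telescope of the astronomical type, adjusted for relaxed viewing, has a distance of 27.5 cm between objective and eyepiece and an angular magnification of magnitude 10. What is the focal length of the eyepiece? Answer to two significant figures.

2.5 cm

In normal adjustment the tube length equals f_obj + f_eye and |M| = f_obj/f_eye.
So f_obj = 10 f_eye and 10 f_eye + f_eye = 27.5 cm, giving f_eye = 27.5/11 = 2.500 cm and f_obj = 25.000 cm.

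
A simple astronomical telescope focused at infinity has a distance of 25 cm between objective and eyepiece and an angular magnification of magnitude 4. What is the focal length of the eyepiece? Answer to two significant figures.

In normal adjustment the tube length equals f_obj + f_eye and |M| = f_obj/f_eye.
So f_obj = 4 f_eye and 4 f_eye + f_eye = 25 cm, giving f_eye = 25/5 = 5.000 cm and f_obj = 20.000 cm.

5.0 cm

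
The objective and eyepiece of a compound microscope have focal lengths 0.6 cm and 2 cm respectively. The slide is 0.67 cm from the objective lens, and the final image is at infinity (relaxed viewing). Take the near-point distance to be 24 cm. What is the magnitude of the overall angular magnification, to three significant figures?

Objective: 1/d_i = 1/f_obj - 1/d_o = 1/0.6 - 1/0.67 = 0.17413 cm^-1, so d_i = 5.743 cm.
m_obj = -d_i/d_o = -5.743/0.67 = -8.571.
Eyepiece angular magnification (image at infinity): M_eye = D/f_e = 24/2 = 12.000.
Overall M = m_obj x M_eye = (-8.571)(12.000) = -102.86.
|M| = 102.86.

103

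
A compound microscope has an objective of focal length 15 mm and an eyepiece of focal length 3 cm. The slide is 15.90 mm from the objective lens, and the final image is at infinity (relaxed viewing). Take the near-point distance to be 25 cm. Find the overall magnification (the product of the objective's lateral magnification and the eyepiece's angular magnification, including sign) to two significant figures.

-140

Convert to cm: f_obj = 15 mm = 1.5 cm; d_o = 15.90 mm = 1.59 cm.
Objective: 1/d_i = 1/f_obj - 1/d_o = 1/1.5 - 1/1.59 = 0.03774 cm^-1, so d_i = 26.500 cm.
m_obj = -d_i/d_o = -26.500/1.59 = -16.667.
Eyepiece angular magnification (image at infinity): M_eye = D/f_e = 25/3 = 8.333.
Overall M = m_obj x M_eye = (-16.667)(8.333) = -138.89.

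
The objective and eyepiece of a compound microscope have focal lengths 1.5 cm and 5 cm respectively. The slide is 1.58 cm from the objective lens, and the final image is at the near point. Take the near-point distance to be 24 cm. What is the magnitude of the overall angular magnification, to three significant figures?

109

Objective: 1/d_i = 1/f_obj - 1/d_o = 1/1.5 - 1/1.58 = 0.03376 cm^-1, so d_i = 29.625 cm.
m_obj = -d_i/d_o = -29.625/1.58 = -18.750.
Eyepiece angular magnification (image at near point): M_eye = 1 + D/f_e = 1 + 24/5 = 5.800.
Overall M = m_obj x M_eye = (-18.750)(5.800) = -108.75.
|M| = 108.75.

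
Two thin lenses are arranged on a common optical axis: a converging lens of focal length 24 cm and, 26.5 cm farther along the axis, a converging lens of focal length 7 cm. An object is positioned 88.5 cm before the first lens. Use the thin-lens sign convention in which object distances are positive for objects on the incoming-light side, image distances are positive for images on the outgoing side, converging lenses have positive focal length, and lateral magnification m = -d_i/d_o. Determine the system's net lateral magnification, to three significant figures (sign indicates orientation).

-0.194

First lens: d_i1 = 1/(1/24 - 1/88.5) = 32.930 cm.
m_1 = -(32.930)/88.5 = -0.3721.
Since 32.930 cm > 26.5 cm, the first image lies past the second lens and serves as a virtual object: d_o2 = L - d_i1 = -6.430 cm.
Second lens: d_i2 = 1/(1/7 - 1/(-6.430)) = 3.352 cm.
m_2 = -(3.352)/(-6.430) = 0.5212.
The system's lateral magnification is m_1 m_2 = (-0.3721)(0.5212) = -0.1939.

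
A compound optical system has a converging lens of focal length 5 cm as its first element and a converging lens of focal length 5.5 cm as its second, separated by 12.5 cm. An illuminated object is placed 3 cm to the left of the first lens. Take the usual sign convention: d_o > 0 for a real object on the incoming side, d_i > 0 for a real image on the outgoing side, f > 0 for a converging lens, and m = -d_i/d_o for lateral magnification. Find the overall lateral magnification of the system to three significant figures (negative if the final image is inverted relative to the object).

Applying the thin-lens equation to the first lens, 1/5 = 1/3 + 1/d_i1, which gives d_i1 = -7.500 cm.
Its lateral magnification is m_1 = -d_i1/d_o1 = -(-7.500)/3 = 2.5000.
The intermediate image is virtual, 7.500 cm to the left of lens 1, so d_o2 = L - d_i1 = 12.5 - (-7.500) = 20.000 cm.
Applying the thin-lens equation again with f_2 = 5.5 cm and d_o2 = 20.000 cm gives d_i2 = 7.586 cm.
m_2 = -(7.586)/(20.000) = -0.3793.
The system's lateral magnification is m_1 m_2 = (2.5000)(-0.3793) = -0.9483.

-0.948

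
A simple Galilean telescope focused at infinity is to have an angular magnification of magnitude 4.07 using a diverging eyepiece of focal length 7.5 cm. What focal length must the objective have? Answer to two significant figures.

|M| = f_obj/|f_eye|, so f_obj = |M| x |f_eye| = 4.07 x 7.5 = 30.525 cm.

31 cm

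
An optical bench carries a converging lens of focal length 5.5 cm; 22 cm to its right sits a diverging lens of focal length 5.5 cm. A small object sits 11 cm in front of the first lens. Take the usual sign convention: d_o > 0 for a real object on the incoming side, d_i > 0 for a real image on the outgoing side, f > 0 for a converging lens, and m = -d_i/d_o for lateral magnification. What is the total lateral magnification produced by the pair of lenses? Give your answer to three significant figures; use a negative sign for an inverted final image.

Applying the thin-lens equation to the first lens, 1/5.5 = 1/11 + 1/d_i1, which gives d_i1 = 11.000 cm.
Its lateral magnification is m_1 = -d_i1/d_o1 = -(11.000)/11 = -1.0000.
That image sits 11.000 cm in front of the second lens, so d_o2 = 11.000 cm.
Applying the thin-lens equation again with f_2 = -5.5 cm and d_o2 = 11.000 cm gives d_i2 = -3.667 cm.
m_2 = -(-3.667)/(11.000) = 0.3333.
Total m = m_1 x m_2 = (-1.0000)(0.3333) = -0.3333.

-0.333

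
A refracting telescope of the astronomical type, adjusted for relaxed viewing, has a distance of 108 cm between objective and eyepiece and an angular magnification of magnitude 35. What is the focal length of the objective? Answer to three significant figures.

In normal adjustment the tube length equals f_obj + f_eye and |M| = f_obj/f_eye.
So f_obj = 35 f_eye and 35 f_eye + f_eye = 108 cm, giving f_eye = 108/36 = 3.000 cm and f_obj = 105.000 cm.

105 cm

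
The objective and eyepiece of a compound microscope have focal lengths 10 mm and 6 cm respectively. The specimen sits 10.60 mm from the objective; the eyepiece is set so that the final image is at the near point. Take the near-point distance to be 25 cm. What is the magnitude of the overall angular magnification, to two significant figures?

86

Convert to cm: f_obj = 10 mm = 1 cm; d_o = 10.60 mm = 1.06 cm.
Objective: 1/d_i = 1/f_obj - 1/d_o = 1/1 - 1/1.06 = 0.05660 cm^-1, so d_i = 17.667 cm.
m_obj = -d_i/d_o = -17.667/1.06 = -16.667.
Eyepiece angular magnification (image at near point): M_eye = 1 + D/f_e = 1 + 25/6 = 5.167.
Overall M = m_obj x M_eye = (-16.667)(5.167) = -86.11.
|M| = 86.11.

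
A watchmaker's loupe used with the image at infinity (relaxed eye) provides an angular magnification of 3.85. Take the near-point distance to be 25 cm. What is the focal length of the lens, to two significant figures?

6.5 cm

For the image at infinity, M = D/f.
f = D/M = 25/3.85 = 6.494 cm.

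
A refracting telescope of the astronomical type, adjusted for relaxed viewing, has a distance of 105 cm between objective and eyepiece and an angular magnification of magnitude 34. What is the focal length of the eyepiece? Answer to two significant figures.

3.0 cm

In normal adjustment the tube length equals f_obj + f_eye and |M| = f_obj/f_eye.
So f_obj = 34 f_eye and 34 f_eye + f_eye = 105 cm, giving f_eye = 105/35 = 3.000 cm and f_obj = 102.000 cm.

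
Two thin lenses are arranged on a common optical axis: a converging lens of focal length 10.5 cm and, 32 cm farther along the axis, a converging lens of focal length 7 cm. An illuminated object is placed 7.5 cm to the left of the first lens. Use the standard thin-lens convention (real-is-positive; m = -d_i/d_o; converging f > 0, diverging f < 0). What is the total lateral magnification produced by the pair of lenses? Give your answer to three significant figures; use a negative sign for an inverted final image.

-0.478

First lens: d_i1 = 1/(1/10.5 - 1/7.5) = -26.250 cm.
m_1 = -(-26.250)/7.5 = 3.5000.
The intermediate image is virtual, 26.250 cm to the left of lens 1, so d_o2 = L - d_i1 = 32 - (-26.250) = 58.250 cm.
Second lens: d_i2 = 1/(1/7 - 1/(58.250)) = 7.956 cm.
m_2 = -(7.956)/(58.250) = -0.1366.
Total m = m_1 x m_2 = (3.5000)(-0.1366) = -0.4780.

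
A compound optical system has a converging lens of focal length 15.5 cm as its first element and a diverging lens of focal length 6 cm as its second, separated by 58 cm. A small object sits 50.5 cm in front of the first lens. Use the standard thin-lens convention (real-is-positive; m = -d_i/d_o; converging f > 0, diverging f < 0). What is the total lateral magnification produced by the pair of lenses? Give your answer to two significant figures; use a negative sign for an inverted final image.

-0.064

First lens: d_i1 = 1/(1/15.5 - 1/50.5) = 22.364 cm.
m_1 = -(22.364)/50.5 = -0.4429.
That image sits 35.636 cm in front of the second lens, so d_o2 = 35.636 cm.
Second lens: d_i2 = 1/(1/(-6) - 1/(35.636)) = -5.135 cm.
m_2 = -(-5.135)/(35.636) = 0.1441.
The system's lateral magnification is m_1 m_2 = (-0.4429)(0.1441) = -0.0638.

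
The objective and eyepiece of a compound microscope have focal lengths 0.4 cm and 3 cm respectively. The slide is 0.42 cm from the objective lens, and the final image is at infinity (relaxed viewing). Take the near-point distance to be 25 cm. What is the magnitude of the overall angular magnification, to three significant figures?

167

Objective: 1/d_i = 1/f_obj - 1/d_o = 1/0.4 - 1/0.42 = 0.11905 cm^-1, so d_i = 8.400 cm.
m_obj = -d_i/d_o = -8.400/0.42 = -20.000.
Eyepiece angular magnification (image at infinity): M_eye = D/f_e = 25/3 = 8.333.
Overall M = m_obj x M_eye = (-20.000)(8.333) = -166.67.
|M| = 166.67.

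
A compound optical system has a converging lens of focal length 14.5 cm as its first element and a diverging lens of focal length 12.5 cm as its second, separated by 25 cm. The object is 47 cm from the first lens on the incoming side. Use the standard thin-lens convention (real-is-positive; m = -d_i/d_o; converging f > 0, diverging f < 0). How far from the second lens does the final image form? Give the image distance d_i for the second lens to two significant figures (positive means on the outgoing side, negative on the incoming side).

Applying the thin-lens equation to the first lens, 1/14.5 = 1/47 + 1/d_i1, which gives d_i1 = 20.969 cm.
Object distance for lens 2: d_o2 = 25 - 20.969 = 4.031 cm.
Applying the thin-lens equation again with f_2 = -12.5 cm and d_o2 = 4.031 cm gives d_i2 = -3.048 cm.

-3.0 cm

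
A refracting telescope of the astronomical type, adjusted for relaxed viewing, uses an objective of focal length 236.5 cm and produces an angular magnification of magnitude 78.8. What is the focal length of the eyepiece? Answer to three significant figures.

3.00 cm

|M| = f_obj/f_eye, so f_eye = f_obj/|M| = 236.5/78.8 = 3.001 cm.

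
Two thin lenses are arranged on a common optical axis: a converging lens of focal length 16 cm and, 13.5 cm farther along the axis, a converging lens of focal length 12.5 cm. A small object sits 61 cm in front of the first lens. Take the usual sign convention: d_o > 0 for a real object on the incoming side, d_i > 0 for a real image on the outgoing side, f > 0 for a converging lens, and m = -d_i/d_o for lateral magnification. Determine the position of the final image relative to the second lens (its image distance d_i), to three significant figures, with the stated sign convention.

Applying the thin-lens equation to the first lens, 1/16 = 1/61 + 1/d_i1, which gives d_i1 = 21.689 cm.
Since 21.689 cm > 13.5 cm, the first image lies past the second lens and serves as a virtual object: d_o2 = L - d_i1 = -8.189 cm.
Applying the thin-lens equation again with f_2 = 12.5 cm and d_o2 = -8.189 cm gives d_i2 = 4.948 cm.

4.95 cm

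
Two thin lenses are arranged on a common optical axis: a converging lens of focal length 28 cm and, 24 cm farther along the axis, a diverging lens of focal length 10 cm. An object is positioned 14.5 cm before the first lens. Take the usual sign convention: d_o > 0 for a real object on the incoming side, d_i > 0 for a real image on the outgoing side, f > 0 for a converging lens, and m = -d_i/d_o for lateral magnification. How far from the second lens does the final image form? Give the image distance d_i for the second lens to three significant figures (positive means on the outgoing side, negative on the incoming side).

-8.44 cm

First lens: d_i1 = 1/(1/28 - 1/14.5) = -30.074 cm.
The intermediate image is virtual, 30.074 cm to the left of lens 1, so d_o2 = L - d_i1 = 24 - (-30.074) = 54.074 cm.
Second lens: d_i2 = 1/(1/(-10) - 1/(54.074)) = -8.439 cm.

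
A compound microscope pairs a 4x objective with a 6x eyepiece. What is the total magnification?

The overall magnification of a compound microscope is the product of the objective and eyepiece magnifications:
M = M_obj x M_eye = 4 x 6 = 24.

24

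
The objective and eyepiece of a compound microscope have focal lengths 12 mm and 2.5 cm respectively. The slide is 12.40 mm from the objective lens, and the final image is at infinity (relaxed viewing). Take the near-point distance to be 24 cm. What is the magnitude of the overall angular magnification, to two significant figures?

Convert to cm: f_obj = 12 mm = 1.2 cm; d_o = 12.40 mm = 1.24 cm.
Objective: 1/d_i = 1/f_obj - 1/d_o = 1/1.2 - 1/1.24 = 0.02688 cm^-1, so d_i = 37.200 cm.
m_obj = -d_i/d_o = -37.200/1.24 = -30.000.
Eyepiece angular magnification (image at infinity): M_eye = D/f_e = 24/2.5 = 9.600.
Overall M = m_obj x M_eye = (-30.000)(9.600) = -288.00.
|M| = 288.00.

290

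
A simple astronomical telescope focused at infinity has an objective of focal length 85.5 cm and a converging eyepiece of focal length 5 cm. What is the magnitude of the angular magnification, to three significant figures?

17.1

|M| = f_obj/|f_eye| = 85.5/5 = 17.100.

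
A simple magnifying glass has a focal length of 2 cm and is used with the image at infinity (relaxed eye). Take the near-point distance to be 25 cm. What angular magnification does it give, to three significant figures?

M = D/f = 25/2 = 12.500.

12.5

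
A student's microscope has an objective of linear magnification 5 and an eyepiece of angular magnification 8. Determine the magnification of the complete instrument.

40

The overall magnification of a compound microscope is the product of the objective and eyepiece magnifications:
M = M_obj x M_eye = 5 x 8 = 40.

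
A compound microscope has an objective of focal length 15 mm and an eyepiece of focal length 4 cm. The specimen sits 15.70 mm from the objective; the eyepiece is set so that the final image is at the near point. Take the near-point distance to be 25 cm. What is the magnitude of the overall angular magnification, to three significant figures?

155

Convert to cm: f_obj = 15 mm = 1.5 cm; d_o = 15.70 mm = 1.57 cm.
Objective: 1/d_i = 1/f_obj - 1/d_o = 1/1.5 - 1/1.57 = 0.02972 cm^-1, so d_i = 33.643 cm.
m_obj = -d_i/d_o = -33.643/1.57 = -21.429.
Eyepiece angular magnification (image at near point): M_eye = 1 + D/f_e = 1 + 25/4 = 7.250.
Overall M = m_obj x M_eye = (-21.429)(7.250) = -155.36.
|M| = 155.36.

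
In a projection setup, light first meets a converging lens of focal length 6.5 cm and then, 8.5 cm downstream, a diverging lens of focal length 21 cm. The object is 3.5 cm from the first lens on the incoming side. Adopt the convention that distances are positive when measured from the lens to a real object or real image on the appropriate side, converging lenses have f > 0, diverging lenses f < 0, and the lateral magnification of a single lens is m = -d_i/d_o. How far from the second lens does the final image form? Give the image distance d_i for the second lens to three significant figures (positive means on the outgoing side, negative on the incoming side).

Lens 1: 1/d_i1 = 1/f_1 - 1/d_o1 = 1/6.5 - 1/3.5 = -0.13187 cm^-1, so d_i1 = -7.583 cm.
The intermediate image is virtual, 7.583 cm to the left of lens 1, so d_o2 = L - d_i1 = 8.5 - (-7.583) = 16.083 cm.
Lens 2: 1/d_i2 = 1/f_2 - 1/d_o2 = 1/(-21) - 1/(16.083) = -0.10980 cm^-1, so d_i2 = -9.108 cm.

-9.11 cm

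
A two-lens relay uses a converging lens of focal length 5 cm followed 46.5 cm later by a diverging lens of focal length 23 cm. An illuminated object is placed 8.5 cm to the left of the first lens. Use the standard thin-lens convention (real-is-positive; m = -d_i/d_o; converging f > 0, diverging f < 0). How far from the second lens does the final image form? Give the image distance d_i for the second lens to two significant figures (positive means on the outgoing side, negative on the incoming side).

-14 cm

Applying the thin-lens equation to the first lens, 1/5 = 1/8.5 + 1/d_i1, which gives d_i1 = 12.143 cm.
Object distance for lens 2: d_o2 = 46.5 - 12.143 = 34.357 cm.
Applying the thin-lens equation again with f_2 = -23 cm and d_o2 = 34.357 cm gives d_i2 = -13.777 cm.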